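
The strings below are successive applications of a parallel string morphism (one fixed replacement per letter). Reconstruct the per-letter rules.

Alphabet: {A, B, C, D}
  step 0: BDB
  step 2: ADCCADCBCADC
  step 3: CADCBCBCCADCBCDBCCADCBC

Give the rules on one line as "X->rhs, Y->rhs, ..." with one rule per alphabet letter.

A->C, B->D, C->BC, D->ADC

  step 2 ⇒ step 3: ADCCADCBCADC ⇒ C·ADC·BC·BC·C·ADC·BC·D·BC·C·ADC·BC
    A ↦ C
    B ↦ D
    C ↦ BC
    D ↦ ADC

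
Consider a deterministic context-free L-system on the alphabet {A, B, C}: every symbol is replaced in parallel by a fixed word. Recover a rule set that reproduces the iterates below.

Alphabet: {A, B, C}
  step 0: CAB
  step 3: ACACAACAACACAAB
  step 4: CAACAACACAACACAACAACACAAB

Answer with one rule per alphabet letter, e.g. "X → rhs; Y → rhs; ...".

  step 3 ⇒ step 4: ACACAACAACACAAB ⇒ CA·A·CA·A·CA·CA·A·CA·CA·A·CA·A·CA·CA·AB
    A ↦ CA
    B ↦ AB
    C ↦ A

A->CA, B->AB, C->A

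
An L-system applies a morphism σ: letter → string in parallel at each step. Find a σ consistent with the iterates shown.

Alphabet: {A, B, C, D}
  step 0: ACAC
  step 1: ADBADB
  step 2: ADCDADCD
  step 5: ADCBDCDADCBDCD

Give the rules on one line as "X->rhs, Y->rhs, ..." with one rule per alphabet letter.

  step 1 ⇒ step 2: ADBADB ⇒ AD·C·D·AD·C·D
    A ↦ AD
    B ↦ D
    D ↦ C
  step 0 ⇒ step 1: ACAC ⇒ AD·B·AD·B
    C ↦ B

A->AD, B->D, C->B, D->C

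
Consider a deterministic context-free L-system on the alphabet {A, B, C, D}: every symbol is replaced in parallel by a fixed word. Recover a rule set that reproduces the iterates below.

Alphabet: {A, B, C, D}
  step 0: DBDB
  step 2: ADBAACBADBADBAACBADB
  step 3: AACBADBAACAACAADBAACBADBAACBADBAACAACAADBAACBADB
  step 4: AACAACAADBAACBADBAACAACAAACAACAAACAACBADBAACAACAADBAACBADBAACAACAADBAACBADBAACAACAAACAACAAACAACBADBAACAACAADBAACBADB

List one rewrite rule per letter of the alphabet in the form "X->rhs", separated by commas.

A->AAC, B->ADB, C->A, D->B

  step 3 ⇒ step 4: AACBADBAACAACAADBAACBADBAACBADBAACAACAADBAACBADB ⇒ AAC·AAC·A·ADB·AAC·B·ADB·AAC·AAC·A·AAC·AAC·A·AAC·AAC·B·ADB·AAC·AAC·A·ADB·AAC·B·ADB·AAC·AAC·A·ADB·AAC·B·ADB·AAC·AAC·A·AAC·AAC·A·AAC·AAC·B·ADB·AAC·AAC·A·ADB·AAC·B·ADB
    A ↦ AAC
    B ↦ ADB
    C ↦ A
    D ↦ B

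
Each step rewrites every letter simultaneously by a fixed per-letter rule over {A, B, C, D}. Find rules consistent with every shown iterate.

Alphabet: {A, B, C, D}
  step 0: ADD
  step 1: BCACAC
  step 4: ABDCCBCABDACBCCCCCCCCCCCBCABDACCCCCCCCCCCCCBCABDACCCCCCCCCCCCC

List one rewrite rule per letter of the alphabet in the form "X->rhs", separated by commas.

A->BC, B->ABD, C->CC, D->AC

  step 0 ⇒ step 1: ADD ⇒ BC·AC·AC
    A ↦ BC
    D ↦ AC
    B ↦ ABD  (constrained at step 1)
    C ↦ CC  (constrained at step 1)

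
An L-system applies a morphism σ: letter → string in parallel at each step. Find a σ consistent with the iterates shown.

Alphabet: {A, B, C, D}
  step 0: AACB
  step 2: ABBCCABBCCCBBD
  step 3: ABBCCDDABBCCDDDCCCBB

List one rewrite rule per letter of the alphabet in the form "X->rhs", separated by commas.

A->ABB, B->C, C->D, D->CBB

  step 2 ⇒ step 3: ABBCCABBCCCBBD ⇒ ABB·C·C·D·D·ABB·C·C·D·D·D·C·C·CBB
    A ↦ ABB
    B ↦ C
    C ↦ D
    D ↦ CBB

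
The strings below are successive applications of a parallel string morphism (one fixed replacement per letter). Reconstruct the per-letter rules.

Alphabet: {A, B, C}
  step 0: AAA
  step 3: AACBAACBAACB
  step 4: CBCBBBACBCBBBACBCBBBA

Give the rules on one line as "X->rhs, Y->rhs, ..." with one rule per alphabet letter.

  step 3 ⇒ step 4: AACBAACBAACB ⇒ CB·CB·BB·A·CB·CB·BB·A·CB·CB·BB·A
    A ↦ CB
    B ↦ A
    C ↦ BB

A->CB, B->A, C->BB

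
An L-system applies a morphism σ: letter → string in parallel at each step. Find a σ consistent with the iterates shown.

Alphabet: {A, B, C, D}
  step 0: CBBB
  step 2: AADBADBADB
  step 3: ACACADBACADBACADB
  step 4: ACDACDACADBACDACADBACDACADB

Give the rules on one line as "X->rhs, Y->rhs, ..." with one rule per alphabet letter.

A->AC, B->DB, C->D, D->A

  step 3 ⇒ step 4: ACACADBACADBACADB ⇒ AC·D·AC·D·AC·A·DB·AC·D·AC·A·DB·AC·D·AC·A·DB
    A ↦ AC
    B ↦ DB
    C ↦ D
    D ↦ A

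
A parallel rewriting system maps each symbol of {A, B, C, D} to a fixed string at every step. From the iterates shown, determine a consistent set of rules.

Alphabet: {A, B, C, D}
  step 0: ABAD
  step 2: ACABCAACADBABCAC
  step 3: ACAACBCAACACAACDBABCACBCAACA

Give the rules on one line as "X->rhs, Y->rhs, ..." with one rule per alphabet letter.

  step 2 ⇒ step 3: ACABCAACADBABCAC ⇒ AC·A·AC·BC·A·AC·AC·A·AC·DBA·BC·AC·BC·A·AC·A
    A ↦ AC
    B ↦ BC
    C ↦ A
    D ↦ DBA

A->AC, B->BC, C->A, D->DBA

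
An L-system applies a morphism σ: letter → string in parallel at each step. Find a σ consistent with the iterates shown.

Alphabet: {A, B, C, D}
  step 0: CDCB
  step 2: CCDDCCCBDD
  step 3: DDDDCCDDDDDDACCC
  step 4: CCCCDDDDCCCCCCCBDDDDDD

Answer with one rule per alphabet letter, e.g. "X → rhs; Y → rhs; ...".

  step 3 ⇒ step 4: DDDDCCDDDDDDACCC ⇒ C·C·C·C·DD·DD·C·C·C·C·C·C·CB·DD·DD·DD
    A ↦ CB
    C ↦ DD
    D ↦ C
  step 2 ⇒ step 3: CCDDCCCBDD ⇒ DD·DD·C·C·DD·DD·DD·AC·C·C
    B ↦ AC

A->CB, B->AC, C->DD, D->C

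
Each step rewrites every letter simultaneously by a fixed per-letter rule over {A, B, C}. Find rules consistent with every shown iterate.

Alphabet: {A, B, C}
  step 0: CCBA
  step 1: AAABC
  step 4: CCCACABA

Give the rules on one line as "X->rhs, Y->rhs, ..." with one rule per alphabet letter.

A->C, B->AB, C->A

  step 0 ⇒ step 1: CCBA ⇒ A·A·AB·C
    A ↦ C
    B ↦ AB
    C ↦ A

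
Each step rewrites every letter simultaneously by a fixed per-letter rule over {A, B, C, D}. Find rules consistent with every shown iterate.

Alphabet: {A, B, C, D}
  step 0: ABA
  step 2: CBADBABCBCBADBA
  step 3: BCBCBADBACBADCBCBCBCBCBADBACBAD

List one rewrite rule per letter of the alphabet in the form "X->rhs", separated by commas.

  step 2 ⇒ step 3: CBADBABCBCBADBA ⇒ BCB·C·BAD·BA·C·BAD·C·BCB·C·BCB·C·BAD·BA·C·BAD
    A ↦ BAD
    B ↦ C
    C ↦ BCB
    D ↦ BA

A->BAD, B->C, C->BCB, D->BA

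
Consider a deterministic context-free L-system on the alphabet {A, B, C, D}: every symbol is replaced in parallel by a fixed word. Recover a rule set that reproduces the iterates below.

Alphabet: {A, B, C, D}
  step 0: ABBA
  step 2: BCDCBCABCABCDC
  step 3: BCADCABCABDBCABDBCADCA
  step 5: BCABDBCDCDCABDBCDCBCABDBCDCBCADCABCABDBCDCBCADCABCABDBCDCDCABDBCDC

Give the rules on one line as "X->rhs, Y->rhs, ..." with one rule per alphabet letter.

A->BD, B->BC, C->A, D->DC

  step 2 ⇒ step 3: BCDCBCABCABCDC ⇒ BC·A·DC·A·BC·A·BD·BC·A·BD·BC·A·DC·A
    A ↦ BD
    B ↦ BC
    C ↦ A
    D ↦ DC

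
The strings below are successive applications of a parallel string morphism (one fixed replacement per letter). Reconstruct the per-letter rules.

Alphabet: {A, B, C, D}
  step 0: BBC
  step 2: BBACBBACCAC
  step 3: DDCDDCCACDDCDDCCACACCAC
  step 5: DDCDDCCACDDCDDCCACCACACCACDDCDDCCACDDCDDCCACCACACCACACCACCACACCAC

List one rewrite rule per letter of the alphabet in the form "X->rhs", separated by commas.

  step 2 ⇒ step 3: BBACBBACCAC ⇒ DDC·DDC·C·AC·DDC·DDC·C·AC·AC·C·AC
    A ↦ C
    B ↦ DDC
    C ↦ AC
    D ↦ B  (constrained at step 3)

A->C, B->DDC, C->AC, D->B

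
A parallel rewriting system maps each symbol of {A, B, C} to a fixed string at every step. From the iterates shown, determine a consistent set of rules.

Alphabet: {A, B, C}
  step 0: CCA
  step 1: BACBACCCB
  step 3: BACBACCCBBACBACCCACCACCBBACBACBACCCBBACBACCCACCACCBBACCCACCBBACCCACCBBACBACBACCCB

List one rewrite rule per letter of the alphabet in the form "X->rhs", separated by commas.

  step 0 ⇒ step 1: CCA ⇒ BAC·BAC·CCB
    A ↦ CCB
    C ↦ BAC
    B ↦ CCA  (constrained at step 1)

A->CCB, B->CCA, C->BAC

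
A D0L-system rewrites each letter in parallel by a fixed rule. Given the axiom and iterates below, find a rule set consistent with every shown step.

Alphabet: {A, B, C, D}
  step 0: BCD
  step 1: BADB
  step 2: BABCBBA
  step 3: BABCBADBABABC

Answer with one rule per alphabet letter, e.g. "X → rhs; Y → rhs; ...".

  step 2 ⇒ step 3: BABCBBA ⇒ BA·BC·BA·D·BA·BA·BC
    A ↦ BC
    B ↦ BA
    C ↦ D
  step 0 ⇒ step 1: BCD ⇒ BA·D·B
    D ↦ B

A->BC, B->BA, C->D, D->B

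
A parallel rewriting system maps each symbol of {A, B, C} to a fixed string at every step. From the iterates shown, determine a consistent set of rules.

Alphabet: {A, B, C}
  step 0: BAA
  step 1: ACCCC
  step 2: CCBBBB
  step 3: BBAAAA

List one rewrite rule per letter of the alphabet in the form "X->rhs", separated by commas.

A->CC, B->A, C->B

  step 2 ⇒ step 3: CCBBBB ⇒ B·B·A·A·A·A
    B ↦ A
    C ↦ B
  step 0 ⇒ step 1: BAA ⇒ A·CC·CC
    A ↦ CC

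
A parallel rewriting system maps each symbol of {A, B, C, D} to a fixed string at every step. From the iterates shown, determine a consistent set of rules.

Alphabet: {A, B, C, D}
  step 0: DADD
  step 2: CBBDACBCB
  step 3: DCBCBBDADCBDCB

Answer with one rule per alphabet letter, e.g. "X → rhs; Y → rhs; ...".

  step 2 ⇒ step 3: CBBDACBCB ⇒ D·CB·CB·B·DA·D·CB·D·CB
    A ↦ DA
    B ↦ CB
    C ↦ D
    D ↦ B

A->DA, B->CB, C->D, D->B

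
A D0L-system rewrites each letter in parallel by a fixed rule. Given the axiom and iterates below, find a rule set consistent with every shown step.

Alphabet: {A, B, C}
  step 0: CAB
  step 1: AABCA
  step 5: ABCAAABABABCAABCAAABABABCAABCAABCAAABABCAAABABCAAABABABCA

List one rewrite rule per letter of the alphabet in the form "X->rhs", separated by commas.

A->AB, B->CA, C->A

  step 0 ⇒ step 1: CAB ⇒ A·AB·CA
    A ↦ AB
    B ↦ CA
    C ↦ A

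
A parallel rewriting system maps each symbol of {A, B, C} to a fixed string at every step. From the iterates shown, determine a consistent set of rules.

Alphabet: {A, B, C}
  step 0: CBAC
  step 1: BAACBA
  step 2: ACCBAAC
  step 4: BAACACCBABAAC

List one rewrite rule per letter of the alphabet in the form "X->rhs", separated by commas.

A->C, B->A, C->BA

  step 1 ⇒ step 2: BAACBA ⇒ A·C·C·BA·A·C
    A ↦ C
    B ↦ A
    C ↦ BA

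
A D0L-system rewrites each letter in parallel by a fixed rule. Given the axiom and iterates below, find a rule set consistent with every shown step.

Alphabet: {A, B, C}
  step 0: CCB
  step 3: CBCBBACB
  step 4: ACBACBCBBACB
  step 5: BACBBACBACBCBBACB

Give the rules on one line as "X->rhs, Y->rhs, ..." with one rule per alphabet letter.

A->B, B->CB, C->A

  step 4 ⇒ step 5: ACBACBCBBACB ⇒ B·A·CB·B·A·CB·A·CB·CB·B·A·CB
    A ↦ B
    B ↦ CB
    C ↦ A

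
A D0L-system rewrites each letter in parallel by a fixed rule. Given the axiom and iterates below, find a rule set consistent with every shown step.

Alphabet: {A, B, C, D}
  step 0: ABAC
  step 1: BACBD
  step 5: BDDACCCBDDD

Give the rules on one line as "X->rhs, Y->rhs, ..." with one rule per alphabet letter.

A->B, B->AC, C->D, D->C

  step 0 ⇒ step 1: ABAC ⇒ B·AC·B·D
    A ↦ B
    B ↦ AC
    C ↦ D
    D ↦ C  (constrained at step 1)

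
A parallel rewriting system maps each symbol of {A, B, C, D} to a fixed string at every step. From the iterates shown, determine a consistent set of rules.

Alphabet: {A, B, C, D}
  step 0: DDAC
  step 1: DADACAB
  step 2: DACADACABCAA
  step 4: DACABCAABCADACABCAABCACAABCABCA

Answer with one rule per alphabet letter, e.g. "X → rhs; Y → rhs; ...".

  step 1 ⇒ step 2: DADACAB ⇒ DA·CA·DA·CA·B·CA·A
    A ↦ CA
    B ↦ A
    C ↦ B
    D ↦ DA

A->CA, B->A, C->B, D->DA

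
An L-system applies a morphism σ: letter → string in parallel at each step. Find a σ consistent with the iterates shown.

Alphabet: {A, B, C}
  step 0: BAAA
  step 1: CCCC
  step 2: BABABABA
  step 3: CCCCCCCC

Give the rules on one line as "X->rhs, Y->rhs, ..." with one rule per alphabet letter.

  step 2 ⇒ step 3: BABABABA ⇒ C·C·C·C·C·C·C·C
    A ↦ C
    B ↦ C
  step 1 ⇒ step 2: CCCC ⇒ BA·BA·BA·BA
    C ↦ BA

A->C, B->C, C->BA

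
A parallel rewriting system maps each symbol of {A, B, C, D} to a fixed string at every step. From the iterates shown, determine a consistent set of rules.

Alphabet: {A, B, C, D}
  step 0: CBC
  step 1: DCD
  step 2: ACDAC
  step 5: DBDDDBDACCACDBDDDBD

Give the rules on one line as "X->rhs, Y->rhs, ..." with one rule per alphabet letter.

  step 1 ⇒ step 2: DCD ⇒ AC·D·AC
    C ↦ D
    D ↦ AC
    A ↦ DB  (constrained at step 2)
  step 0 ⇒ step 1: CBC ⇒ D·C·D
    B ↦ C

A->DB, B->C, C->D, D->AC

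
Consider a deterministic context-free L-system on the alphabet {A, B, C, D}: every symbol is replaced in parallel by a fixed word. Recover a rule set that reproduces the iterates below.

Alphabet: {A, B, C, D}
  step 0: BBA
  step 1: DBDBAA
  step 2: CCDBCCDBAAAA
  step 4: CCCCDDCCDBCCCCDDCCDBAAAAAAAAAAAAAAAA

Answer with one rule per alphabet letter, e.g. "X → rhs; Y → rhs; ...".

A->AA, B->DB, C->D, D->CC

  step 1 ⇒ step 2: DBDBAA ⇒ CC·DB·CC·DB·AA·AA
    A ↦ AA
    B ↦ DB
    D ↦ CC
    C ↦ D  (constrained at step 2)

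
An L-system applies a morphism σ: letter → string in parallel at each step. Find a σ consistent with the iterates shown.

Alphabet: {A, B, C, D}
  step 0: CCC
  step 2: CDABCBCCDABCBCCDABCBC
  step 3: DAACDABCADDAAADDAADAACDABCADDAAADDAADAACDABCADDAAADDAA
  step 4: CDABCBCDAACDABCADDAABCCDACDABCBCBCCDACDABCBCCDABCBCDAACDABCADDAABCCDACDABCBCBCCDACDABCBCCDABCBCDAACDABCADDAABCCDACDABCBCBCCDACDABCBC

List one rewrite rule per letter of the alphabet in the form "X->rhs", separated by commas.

  step 3 ⇒ step 4: DAACDABCADDAAADDAADAACDABCADDAAADDAADAACDABCADDAAADDAA ⇒ CDA·BC·BC·DAA·CDA·BC·AD·DAA·BC·CDA·CDA·BC·BC·BC·CDA·CDA·BC·BC·CDA·BC·BC·DAA·CDA·BC·AD·DAA·BC·CDA·CDA·BC·BC·BC·CDA·CDA·BC·BC·CDA·BC·BC·DAA·CDA·BC·AD·DAA·BC·CDA·CDA·BC·BC·BC·CDA·CDA·BC·BC
    A ↦ BC
    B ↦ AD
    C ↦ DAA
    D ↦ CDA

A->BC, B->AD, C->DAA, D->CDA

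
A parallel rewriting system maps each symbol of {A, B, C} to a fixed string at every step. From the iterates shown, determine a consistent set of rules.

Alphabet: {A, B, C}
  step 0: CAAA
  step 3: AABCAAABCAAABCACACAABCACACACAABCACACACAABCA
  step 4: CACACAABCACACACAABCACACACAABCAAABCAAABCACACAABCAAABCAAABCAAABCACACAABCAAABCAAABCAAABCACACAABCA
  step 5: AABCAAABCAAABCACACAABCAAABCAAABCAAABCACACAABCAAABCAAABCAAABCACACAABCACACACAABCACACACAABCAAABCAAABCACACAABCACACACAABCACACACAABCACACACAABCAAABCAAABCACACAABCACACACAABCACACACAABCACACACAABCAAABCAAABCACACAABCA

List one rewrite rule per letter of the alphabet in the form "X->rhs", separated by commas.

A->CA, B->C, C->AAB

  step 4 ⇒ step 5: CACACAABCACACACAABCACACACAABCAAABCAAABCACACAABCAAABCAAABCAAABCACACAABCAAABCAAABCAAABCACACAABCA ⇒ AAB·CA·AAB·CA·AAB·CA·CA·C·AAB·CA·AAB·CA·AAB·CA·AAB·CA·CA·C·AAB·CA·AAB·CA·AAB·CA·AAB·CA·CA·C·AAB·CA·CA·CA·C·AAB·CA·CA·CA·C·AAB·CA·AAB·CA·AAB·CA·CA·C·AAB·CA·CA·CA·C·AAB·CA·CA·CA·C·AAB·CA·CA·CA·C·AAB·CA·AAB·CA·AAB·CA·CA·C·AAB·CA·CA·CA·C·AAB·CA·CA·CA·C·AAB·CA·CA·CA·C·AAB·CA·AAB·CA·AAB·CA·CA·C·AAB·CA
    A ↦ CA
    B ↦ C
    C ↦ AAB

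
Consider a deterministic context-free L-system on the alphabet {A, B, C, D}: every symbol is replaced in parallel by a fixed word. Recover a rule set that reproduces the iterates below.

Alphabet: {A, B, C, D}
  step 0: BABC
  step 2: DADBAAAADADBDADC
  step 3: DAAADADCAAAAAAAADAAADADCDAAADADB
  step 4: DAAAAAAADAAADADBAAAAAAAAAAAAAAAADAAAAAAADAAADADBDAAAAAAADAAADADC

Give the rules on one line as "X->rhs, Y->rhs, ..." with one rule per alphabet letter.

A->AA, B->DC, C->DB, D->DA

  step 3 ⇒ step 4: DAAADADCAAAAAAAADAAADADCDAAADADB ⇒ DA·AA·AA·AA·DA·AA·DA·DB·AA·AA·AA·AA·AA·AA·AA·AA·DA·AA·AA·AA·DA·AA·DA·DB·DA·AA·AA·AA·DA·AA·DA·DC
    A ↦ AA
    B ↦ DC
    C ↦ DB
    D ↦ DA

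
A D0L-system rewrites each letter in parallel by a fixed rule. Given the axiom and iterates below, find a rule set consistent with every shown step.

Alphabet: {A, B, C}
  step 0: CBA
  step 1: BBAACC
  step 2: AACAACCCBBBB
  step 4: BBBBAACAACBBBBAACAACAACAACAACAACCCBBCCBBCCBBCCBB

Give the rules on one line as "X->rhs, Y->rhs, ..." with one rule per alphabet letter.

  step 1 ⇒ step 2: BBAACC ⇒ AAC·AAC·C·C·BB·BB
    A ↦ C
    B ↦ AAC
    C ↦ BB

A->C, B->AAC, C->BB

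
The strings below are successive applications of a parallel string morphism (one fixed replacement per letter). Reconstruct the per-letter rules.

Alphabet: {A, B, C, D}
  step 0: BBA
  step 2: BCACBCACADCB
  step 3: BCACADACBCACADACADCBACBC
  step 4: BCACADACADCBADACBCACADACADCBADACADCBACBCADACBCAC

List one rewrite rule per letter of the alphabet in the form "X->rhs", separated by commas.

A->AD, B->BC, C->AC, D->CB

  step 3 ⇒ step 4: BCACADACBCACADACADCBACBC ⇒ BC·AC·AD·AC·AD·CB·AD·AC·BC·AC·AD·AC·AD·CB·AD·AC·AD·CB·AC·BC·AD·AC·BC·AC
    A ↦ AD
    B ↦ BC
    C ↦ AC
    D ↦ CB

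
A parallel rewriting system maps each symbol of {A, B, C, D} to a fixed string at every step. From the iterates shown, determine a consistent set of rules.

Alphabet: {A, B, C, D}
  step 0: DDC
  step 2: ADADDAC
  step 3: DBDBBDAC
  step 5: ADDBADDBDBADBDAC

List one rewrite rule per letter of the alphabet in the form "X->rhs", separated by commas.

  step 2 ⇒ step 3: ADADDAC ⇒ D·B·D·B·B·D·AC
    A ↦ D
    C ↦ AC
    D ↦ B
    B ↦ AD  (constrained at step 3)

A->D, B->AD, C->AC, D->B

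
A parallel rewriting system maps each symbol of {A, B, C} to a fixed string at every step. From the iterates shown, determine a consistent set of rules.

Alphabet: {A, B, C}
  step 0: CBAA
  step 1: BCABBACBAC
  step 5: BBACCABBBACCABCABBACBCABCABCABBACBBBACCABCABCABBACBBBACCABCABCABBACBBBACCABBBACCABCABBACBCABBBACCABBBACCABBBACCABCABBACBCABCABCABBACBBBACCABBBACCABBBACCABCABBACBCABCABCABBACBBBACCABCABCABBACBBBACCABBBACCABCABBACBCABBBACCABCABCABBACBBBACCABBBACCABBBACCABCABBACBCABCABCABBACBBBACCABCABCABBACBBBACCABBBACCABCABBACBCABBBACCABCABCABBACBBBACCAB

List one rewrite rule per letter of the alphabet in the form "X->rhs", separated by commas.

A->BAC, B->CAB, C->B

  step 0 ⇒ step 1: CBAA ⇒ B·CAB·BAC·BAC
    A ↦ BAC
    B ↦ CAB
    C ↦ B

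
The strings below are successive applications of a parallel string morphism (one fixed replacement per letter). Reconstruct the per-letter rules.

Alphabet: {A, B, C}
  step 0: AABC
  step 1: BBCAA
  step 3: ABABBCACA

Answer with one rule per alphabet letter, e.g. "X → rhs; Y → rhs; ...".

  step 0 ⇒ step 1: AABC ⇒ B·B·CA·A
    A ↦ B
    B ↦ CA
    C ↦ A

A->B, B->CA, C->A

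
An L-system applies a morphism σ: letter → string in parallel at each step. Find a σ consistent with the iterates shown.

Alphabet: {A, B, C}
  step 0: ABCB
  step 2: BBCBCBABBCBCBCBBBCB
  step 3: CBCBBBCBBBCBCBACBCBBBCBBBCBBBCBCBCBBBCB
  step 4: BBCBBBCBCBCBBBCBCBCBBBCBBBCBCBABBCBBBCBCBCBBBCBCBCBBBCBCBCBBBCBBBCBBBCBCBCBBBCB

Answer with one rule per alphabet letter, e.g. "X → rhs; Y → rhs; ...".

A->CBA, B->CB, C->BB

  step 3 ⇒ step 4: CBCBBBCBBBCBCBACBCBBBCBBBCBBBCBCBCBBBCB ⇒ BB·CB·BB·CB·CB·CB·BB·CB·CB·CB·BB·CB·BB·CB·CBA·BB·CB·BB·CB·CB·CB·BB·CB·CB·CB·BB·CB·CB·CB·BB·CB·BB·CB·BB·CB·CB·CB·BB·CB
    A ↦ CBA
    B ↦ CB
    C ↦ BB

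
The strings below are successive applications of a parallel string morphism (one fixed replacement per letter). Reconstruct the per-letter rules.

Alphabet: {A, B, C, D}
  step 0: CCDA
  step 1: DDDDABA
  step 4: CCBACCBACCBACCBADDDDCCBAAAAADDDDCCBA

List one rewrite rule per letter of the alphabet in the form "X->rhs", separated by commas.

  step 0 ⇒ step 1: CCDA ⇒ DD·DD·A·BA
    A ↦ BA
    C ↦ DD
    D ↦ A
    B ↦ CC  (constrained at step 1)

A->BA, B->CC, C->DD, D->A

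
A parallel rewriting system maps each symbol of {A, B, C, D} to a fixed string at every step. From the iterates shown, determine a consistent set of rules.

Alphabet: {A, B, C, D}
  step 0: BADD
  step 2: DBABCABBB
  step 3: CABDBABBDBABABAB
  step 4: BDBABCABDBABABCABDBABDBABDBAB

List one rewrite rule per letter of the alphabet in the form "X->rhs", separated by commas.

A->DB, B->AB, C->B, D->C

  step 3 ⇒ step 4: CABDBABBDBABABAB ⇒ B·DB·AB·C·AB·DB·AB·AB·C·AB·DB·AB·DB·AB·DB·AB
    A ↦ DB
    B ↦ AB
    C ↦ B
    D ↦ C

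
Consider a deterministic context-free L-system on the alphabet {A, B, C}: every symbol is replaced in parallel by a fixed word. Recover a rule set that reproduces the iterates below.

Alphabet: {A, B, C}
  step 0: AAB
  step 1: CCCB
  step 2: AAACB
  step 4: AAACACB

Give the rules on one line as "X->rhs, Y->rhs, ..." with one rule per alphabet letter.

  step 1 ⇒ step 2: CCCB ⇒ A·A·A·CB
    B ↦ CB
    C ↦ A
  step 0 ⇒ step 1: AAB ⇒ C·C·CB
    A ↦ C

A->C, B->CB, C->A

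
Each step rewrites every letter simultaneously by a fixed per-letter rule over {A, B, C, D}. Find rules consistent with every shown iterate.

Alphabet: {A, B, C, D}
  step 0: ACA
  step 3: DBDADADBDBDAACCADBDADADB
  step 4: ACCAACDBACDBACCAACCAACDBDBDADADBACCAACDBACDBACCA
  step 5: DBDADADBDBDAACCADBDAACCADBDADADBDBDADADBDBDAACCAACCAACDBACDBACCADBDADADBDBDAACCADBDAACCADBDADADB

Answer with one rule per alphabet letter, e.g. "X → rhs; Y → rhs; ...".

A->DB, B->CA, C->DA, D->AC

  step 4 ⇒ step 5: ACCAACDBACDBACCAACCAACDBDBDADADBACCAACDBACDBACCA ⇒ DB·DA·DA·DB·DB·DA·AC·CA·DB·DA·AC·CA·DB·DA·DA·DB·DB·DA·DA·DB·DB·DA·AC·CA·AC·CA·AC·DB·AC·DB·AC·CA·DB·DA·DA·DB·DB·DA·AC·CA·DB·DA·AC·CA·DB·DA·DA·DB
    A ↦ DB
    B ↦ CA
    C ↦ DA
    D ↦ AC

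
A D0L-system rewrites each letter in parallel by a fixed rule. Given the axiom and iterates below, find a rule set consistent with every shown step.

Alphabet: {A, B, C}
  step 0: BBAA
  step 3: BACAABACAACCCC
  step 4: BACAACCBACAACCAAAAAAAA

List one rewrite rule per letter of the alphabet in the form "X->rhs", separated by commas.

  step 3 ⇒ step 4: BACAABACAACCCC ⇒ BA·C·AA·C·C·BA·C·AA·C·C·AA·AA·AA·AA
    A ↦ C
    B ↦ BA
    C ↦ AA

A->C, B->BA, C->AA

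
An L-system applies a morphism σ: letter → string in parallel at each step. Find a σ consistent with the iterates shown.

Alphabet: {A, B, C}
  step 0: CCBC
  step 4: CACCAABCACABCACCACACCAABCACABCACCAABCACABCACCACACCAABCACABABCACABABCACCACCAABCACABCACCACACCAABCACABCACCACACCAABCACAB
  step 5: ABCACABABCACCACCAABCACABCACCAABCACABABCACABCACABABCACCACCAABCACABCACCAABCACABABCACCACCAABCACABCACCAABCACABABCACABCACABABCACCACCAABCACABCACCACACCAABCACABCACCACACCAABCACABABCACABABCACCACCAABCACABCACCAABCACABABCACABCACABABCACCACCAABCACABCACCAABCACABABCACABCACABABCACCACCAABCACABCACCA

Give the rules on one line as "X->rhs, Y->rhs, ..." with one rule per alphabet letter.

  step 4 ⇒ step 5: CACCAABCACABCACCACACCAABCACABCACCAABCACABCACCACACCAABCACABABCACABABCACCACCAABCACABCACCACACCAABCACABCACCACACCAABCACAB ⇒ AB·CAC·AB·AB·CAC·CAC·CA·AB·CAC·AB·CAC·CA·AB·CAC·AB·AB·CAC·AB·CAC·AB·AB·CAC·CAC·CA·AB·CAC·AB·CAC·CA·AB·CAC·AB·AB·CAC·CAC·CA·AB·CAC·AB·CAC·CA·AB·CAC·AB·AB·CAC·AB·CAC·AB·AB·CAC·CAC·CA·AB·CAC·AB·CAC·CA·CAC·CA·AB·CAC·AB·CAC·CA·CAC·CA·AB·CAC·AB·AB·CAC·AB·AB·CAC·CAC·CA·AB·CAC·AB·CAC·CA·AB·CAC·AB·AB·CAC·AB·CAC·AB·AB·CAC·CAC·CA·AB·CAC·AB·CAC·CA·AB·CAC·AB·AB·CAC·AB·CAC·AB·AB·CAC·CAC·CA·AB·CAC·AB·CAC·CA
    A ↦ CAC
    B ↦ CA
    C ↦ AB

A->CAC, B->CA, C->AB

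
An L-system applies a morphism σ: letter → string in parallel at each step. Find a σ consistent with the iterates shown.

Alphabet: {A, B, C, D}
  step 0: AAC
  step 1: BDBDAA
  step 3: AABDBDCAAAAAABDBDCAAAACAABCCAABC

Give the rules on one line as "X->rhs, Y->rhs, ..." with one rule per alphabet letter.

A->BD, B->CAA, C->AA, D->BC

  step 0 ⇒ step 1: AAC ⇒ BD·BD·AA
    A ↦ BD
    C ↦ AA
    B ↦ CAA  (constrained at step 1)
    D ↦ BC  (constrained at step 1)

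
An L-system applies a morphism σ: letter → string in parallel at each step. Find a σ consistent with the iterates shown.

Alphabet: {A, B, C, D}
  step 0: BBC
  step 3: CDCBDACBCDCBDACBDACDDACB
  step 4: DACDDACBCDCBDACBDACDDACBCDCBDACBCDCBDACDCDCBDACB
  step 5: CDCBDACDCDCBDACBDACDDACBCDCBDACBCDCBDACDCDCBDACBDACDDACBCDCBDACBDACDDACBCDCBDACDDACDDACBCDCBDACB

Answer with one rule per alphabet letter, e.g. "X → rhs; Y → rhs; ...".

A->CB, B->CB, C->DA, D->CD

  step 4 ⇒ step 5: DACDDACBCDCBDACBDACDDACBCDCBDACBCDCBDACDCDCBDACB ⇒ CD·CB·DA·CD·CD·CB·DA·CB·DA·CD·DA·CB·CD·CB·DA·CB·CD·CB·DA·CD·CD·CB·DA·CB·DA·CD·DA·CB·CD·CB·DA·CB·DA·CD·DA·CB·CD·CB·DA·CD·DA·CD·DA·CB·CD·CB·DA·CB
    A ↦ CB
    B ↦ CB
    C ↦ DA
    D ↦ CD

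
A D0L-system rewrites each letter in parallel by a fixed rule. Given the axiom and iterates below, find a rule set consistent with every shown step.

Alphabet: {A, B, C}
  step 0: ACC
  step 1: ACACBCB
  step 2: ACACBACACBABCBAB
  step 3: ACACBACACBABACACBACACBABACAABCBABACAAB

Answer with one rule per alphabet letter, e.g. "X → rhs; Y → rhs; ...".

A->ACA, B->AB, C->CB

  step 2 ⇒ step 3: ACACBACACBABCBAB ⇒ ACA·CB·ACA·CB·AB·ACA·CB·ACA·CB·AB·ACA·AB·CB·AB·ACA·AB
    A ↦ ACA
    B ↦ AB
    C ↦ CB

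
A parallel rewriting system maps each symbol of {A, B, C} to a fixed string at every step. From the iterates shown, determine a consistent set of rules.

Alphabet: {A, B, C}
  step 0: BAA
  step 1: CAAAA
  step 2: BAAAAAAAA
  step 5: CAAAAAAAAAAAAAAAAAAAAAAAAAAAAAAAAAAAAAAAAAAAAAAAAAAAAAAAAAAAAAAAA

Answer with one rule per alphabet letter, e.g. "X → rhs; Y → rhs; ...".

  step 1 ⇒ step 2: CAAAA ⇒ B·AA·AA·AA·AA
    A ↦ AA
    C ↦ B
  step 0 ⇒ step 1: BAA ⇒ C·AA·AA
    B ↦ C

A->AA, B->C, C->B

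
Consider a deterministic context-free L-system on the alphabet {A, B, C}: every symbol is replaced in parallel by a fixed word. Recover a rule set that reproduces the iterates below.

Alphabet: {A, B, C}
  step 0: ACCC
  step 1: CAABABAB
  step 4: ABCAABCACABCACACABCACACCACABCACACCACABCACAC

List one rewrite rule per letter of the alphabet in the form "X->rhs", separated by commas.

  step 0 ⇒ step 1: ACCC ⇒ CA·AB·AB·AB
    A ↦ CA
    C ↦ AB
    B ↦ C  (constrained at step 1)

A->CA, B->C, C->AB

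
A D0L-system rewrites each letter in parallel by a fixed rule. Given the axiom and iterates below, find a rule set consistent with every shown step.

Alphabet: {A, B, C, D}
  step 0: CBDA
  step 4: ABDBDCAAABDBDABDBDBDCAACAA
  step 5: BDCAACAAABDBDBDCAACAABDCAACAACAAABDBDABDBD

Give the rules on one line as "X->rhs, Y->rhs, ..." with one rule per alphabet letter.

A->BD, B->CA, C->A, D->A

  step 4 ⇒ step 5: ABDBDCAAABDBDABDBDBDCAACAA ⇒ BD·CA·A·CA·A·A·BD·BD·BD·CA·A·CA·A·BD·CA·A·CA·A·CA·A·A·BD·BD·A·BD·BD
    A ↦ BD
    B ↦ CA
    C ↦ A
    D ↦ A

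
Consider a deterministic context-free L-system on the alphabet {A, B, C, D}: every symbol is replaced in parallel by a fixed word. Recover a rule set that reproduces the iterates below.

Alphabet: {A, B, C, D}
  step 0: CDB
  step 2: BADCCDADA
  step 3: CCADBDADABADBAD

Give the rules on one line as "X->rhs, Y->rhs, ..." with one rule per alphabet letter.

  step 2 ⇒ step 3: BADCCDADA ⇒ CC·AD·B·DA·DA·B·AD·B·AD
    A ↦ AD
    B ↦ CC
    C ↦ DA
    D ↦ B

A->AD, B->CC, C->DA, D->B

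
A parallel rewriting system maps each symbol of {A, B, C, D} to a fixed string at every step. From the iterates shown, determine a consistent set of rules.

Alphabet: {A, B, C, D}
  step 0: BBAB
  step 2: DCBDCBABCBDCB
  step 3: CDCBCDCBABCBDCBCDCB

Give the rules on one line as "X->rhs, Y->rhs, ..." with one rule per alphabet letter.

  step 2 ⇒ step 3: DCBDCBABCBDCB ⇒ C·D·CB·C·D·CB·AB·CB·D·CB·C·D·CB
    A ↦ AB
    B ↦ CB
    C ↦ D
    D ↦ C

A->AB, B->CB, C->D, D->C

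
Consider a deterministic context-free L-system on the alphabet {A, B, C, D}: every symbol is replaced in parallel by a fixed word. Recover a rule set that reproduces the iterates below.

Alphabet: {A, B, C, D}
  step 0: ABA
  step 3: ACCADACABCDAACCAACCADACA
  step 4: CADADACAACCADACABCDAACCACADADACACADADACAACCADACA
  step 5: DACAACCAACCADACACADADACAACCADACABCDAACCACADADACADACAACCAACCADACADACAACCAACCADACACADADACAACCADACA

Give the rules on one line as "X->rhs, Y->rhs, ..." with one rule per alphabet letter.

A->CA, B->BC, C->DA, D->AC

  step 4 ⇒ step 5: CADADACAACCADACABCDAACCACADADACACADADACAACCADACA ⇒ DA·CA·AC·CA·AC·CA·DA·CA·CA·DA·DA·CA·AC·CA·DA·CA·BC·DA·AC·CA·CA·DA·DA·CA·DA·CA·AC·CA·AC·CA·DA·CA·DA·CA·AC·CA·AC·CA·DA·CA·CA·DA·DA·CA·AC·CA·DA·CA
    A ↦ CA
    B ↦ BC
    C ↦ DA
    D ↦ AC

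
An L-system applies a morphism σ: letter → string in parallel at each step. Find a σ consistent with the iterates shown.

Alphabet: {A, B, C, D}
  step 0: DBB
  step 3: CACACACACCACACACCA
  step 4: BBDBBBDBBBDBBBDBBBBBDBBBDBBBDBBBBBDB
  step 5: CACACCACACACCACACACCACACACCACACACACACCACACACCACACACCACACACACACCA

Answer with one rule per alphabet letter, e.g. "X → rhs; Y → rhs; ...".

A->DB, B->CA, C->BB, D->C

  step 4 ⇒ step 5: BBDBBBDBBBDBBBDBBBBBDBBBDBBBDBBBBBDB ⇒ CA·CA·C·CA·CA·CA·C·CA·CA·CA·C·CA·CA·CA·C·CA·CA·CA·CA·CA·C·CA·CA·CA·C·CA·CA·CA·C·CA·CA·CA·CA·CA·C·CA
    B ↦ CA
    D ↦ C
  step 3 ⇒ step 4: CACACACACCACACACCA ⇒ BB·DB·BB·DB·BB·DB·BB·DB·BB·BB·DB·BB·DB·BB·DB·BB·BB·DB
    A ↦ DB
  step 3 ⇒ step 4: CACACACACCACACACCA ⇒ BB·DB·BB·DB·BB·DB·BB·DB·BB·BB·DB·BB·DB·BB·DB·BB·BB·DB
    C ↦ BB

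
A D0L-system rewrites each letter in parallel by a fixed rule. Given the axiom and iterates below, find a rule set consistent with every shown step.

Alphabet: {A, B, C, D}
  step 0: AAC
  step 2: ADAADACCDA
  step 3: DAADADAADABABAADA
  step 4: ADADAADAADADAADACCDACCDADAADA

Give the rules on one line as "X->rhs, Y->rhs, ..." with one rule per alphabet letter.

A->DA, B->CC, C->BA, D->A

  step 3 ⇒ step 4: DAADADAADABABAADA ⇒ A·DA·DA·A·DA·A·DA·DA·A·DA·CC·DA·CC·DA·DA·A·DA
    A ↦ DA
    B ↦ CC
    D ↦ A
  step 2 ⇒ step 3: ADAADACCDA ⇒ DA·A·DA·DA·A·DA·BA·BA·A·DA
    C ↦ BA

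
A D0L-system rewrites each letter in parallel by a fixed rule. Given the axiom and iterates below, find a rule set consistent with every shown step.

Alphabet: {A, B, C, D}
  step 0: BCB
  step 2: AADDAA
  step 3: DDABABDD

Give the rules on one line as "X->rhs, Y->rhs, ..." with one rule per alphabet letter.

A->D, B->C, C->AA, D->AB

  step 2 ⇒ step 3: AADDAA ⇒ D·D·AB·AB·D·D
    A ↦ D
    D ↦ AB
    B ↦ C  (constrained at step 0)
    C ↦ AA  (constrained at step 0)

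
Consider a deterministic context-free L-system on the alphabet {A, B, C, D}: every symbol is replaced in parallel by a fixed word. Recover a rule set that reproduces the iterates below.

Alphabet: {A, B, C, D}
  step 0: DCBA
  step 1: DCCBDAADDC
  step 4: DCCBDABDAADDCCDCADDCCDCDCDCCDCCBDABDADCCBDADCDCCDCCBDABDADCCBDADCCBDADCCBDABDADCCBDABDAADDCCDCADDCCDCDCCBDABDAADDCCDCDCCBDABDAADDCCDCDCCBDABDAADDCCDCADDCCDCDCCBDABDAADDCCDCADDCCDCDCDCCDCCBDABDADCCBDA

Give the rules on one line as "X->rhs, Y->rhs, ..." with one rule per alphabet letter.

  step 0 ⇒ step 1: DCBA ⇒ DCC·BDA·AD·DC
    A ↦ DC
    B ↦ AD
    C ↦ BDA
    D ↦ DCC

A->DC, B->AD, C->BDA, D->DCC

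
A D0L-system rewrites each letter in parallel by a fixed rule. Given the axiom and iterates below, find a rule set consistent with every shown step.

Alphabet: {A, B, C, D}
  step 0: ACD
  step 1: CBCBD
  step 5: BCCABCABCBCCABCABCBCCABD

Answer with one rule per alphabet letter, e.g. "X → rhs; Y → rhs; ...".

A->C, B->A, C->BC, D->BD

  step 0 ⇒ step 1: ACD ⇒ C·BC·BD
    A ↦ C
    C ↦ BC
    D ↦ BD
    B ↦ A  (constrained at step 1)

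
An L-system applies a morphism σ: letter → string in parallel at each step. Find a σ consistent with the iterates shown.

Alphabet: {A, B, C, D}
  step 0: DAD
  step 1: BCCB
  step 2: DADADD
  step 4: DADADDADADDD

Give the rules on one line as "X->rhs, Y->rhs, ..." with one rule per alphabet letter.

A->CC, B->D, C->AD, D->B

  step 1 ⇒ step 2: BCCB ⇒ D·AD·AD·D
    B ↦ D
    C ↦ AD
  step 0 ⇒ step 1: DAD ⇒ B·CC·B
    A ↦ CC
  step 0 ⇒ step 1: DAD ⇒ B·CC·B
    D ↦ B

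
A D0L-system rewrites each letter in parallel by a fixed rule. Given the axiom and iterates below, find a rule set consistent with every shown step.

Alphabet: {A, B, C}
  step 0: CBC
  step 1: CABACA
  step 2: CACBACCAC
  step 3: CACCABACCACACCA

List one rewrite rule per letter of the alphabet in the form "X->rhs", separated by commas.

  step 2 ⇒ step 3: CACBACCAC ⇒ CA·C·CA·BA·C·CA·CA·C·CA
    A ↦ C
    B ↦ BA
    C ↦ CA

A->C, B->BA, C->CA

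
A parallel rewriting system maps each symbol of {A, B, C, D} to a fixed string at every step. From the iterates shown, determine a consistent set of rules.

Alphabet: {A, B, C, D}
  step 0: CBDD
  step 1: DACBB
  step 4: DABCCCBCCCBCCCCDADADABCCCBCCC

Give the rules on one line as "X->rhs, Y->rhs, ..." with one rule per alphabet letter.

A->CCC, B->C, C->DA, D->B

  step 0 ⇒ step 1: CBDD ⇒ DA·C·B·B
    B ↦ C
    C ↦ DA
    D ↦ B
    A ↦ CCC  (constrained at step 1)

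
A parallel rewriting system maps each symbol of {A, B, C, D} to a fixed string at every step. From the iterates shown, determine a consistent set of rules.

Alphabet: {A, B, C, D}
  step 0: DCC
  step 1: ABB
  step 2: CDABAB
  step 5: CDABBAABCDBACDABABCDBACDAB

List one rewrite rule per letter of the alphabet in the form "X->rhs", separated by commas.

A->CD, B->AB, C->B, D->A

  step 1 ⇒ step 2: ABB ⇒ CD·AB·AB
    A ↦ CD
    B ↦ AB
  step 0 ⇒ step 1: DCC ⇒ A·B·B
    C ↦ B
  step 0 ⇒ step 1: DCC ⇒ A·B·B
    D ↦ A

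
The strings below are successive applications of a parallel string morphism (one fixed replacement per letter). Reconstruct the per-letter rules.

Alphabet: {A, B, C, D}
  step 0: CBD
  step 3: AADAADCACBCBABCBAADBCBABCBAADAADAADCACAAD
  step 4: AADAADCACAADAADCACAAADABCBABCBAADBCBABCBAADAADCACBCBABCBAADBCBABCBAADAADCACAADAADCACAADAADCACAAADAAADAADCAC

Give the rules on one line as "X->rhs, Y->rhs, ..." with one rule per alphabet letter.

A->AAD, B->BCB, C->A, D->CAC

  step 3 ⇒ step 4: AADAADCACBCBABCBAADBCBABCBAADAADAADCACAAD ⇒ AAD·AAD·CAC·AAD·AAD·CAC·A·AAD·A·BCB·A·BCB·AAD·BCB·A·BCB·AAD·AAD·CAC·BCB·A·BCB·AAD·BCB·A·BCB·AAD·AAD·CAC·AAD·AAD·CAC·AAD·AAD·CAC·A·AAD·A·AAD·AAD·CAC
    A ↦ AAD
    B ↦ BCB
    C ↦ A
    D ↦ CAC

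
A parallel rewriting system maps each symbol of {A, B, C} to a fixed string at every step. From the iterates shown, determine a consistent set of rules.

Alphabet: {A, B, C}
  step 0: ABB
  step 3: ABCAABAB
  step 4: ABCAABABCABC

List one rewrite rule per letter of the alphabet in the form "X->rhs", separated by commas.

  step 3 ⇒ step 4: ABCAABAB ⇒ AB·C·A·AB·AB·C·AB·C
    A ↦ AB
    B ↦ C
    C ↦ A

A->AB, B->C, C->A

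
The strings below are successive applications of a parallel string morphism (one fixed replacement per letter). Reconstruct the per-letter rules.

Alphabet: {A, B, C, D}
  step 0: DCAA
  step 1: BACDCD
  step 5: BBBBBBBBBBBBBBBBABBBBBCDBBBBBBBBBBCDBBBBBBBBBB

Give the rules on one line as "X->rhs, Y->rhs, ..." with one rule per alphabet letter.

  step 0 ⇒ step 1: DCAA ⇒ B·A·CD·CD
    A ↦ CD
    C ↦ A
    D ↦ B
    B ↦ BB  (constrained at step 1)

A->CD, B->BB, C->A, D->B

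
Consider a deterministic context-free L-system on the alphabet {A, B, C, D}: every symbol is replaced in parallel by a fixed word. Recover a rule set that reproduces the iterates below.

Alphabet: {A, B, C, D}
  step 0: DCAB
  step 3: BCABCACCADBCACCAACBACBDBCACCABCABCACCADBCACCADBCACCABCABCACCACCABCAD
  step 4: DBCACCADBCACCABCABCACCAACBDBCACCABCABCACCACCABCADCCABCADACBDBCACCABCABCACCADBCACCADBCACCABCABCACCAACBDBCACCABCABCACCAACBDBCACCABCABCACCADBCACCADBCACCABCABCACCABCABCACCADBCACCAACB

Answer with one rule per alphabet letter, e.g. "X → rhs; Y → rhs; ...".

A->CCA, B->D, C->BCA, D->ACB

  step 3 ⇒ step 4: BCABCACCADBCACCAACBACBDBCACCABCABCACCADBCACCADBCACCABCABCACCACCABCAD ⇒ D·BCA·CCA·D·BCA·CCA·BCA·BCA·CCA·ACB·D·BCA·CCA·BCA·BCA·CCA·CCA·BCA·D·CCA·BCA·D·ACB·D·BCA·CCA·BCA·BCA·CCA·D·BCA·CCA·D·BCA·CCA·BCA·BCA·CCA·ACB·D·BCA·CCA·BCA·BCA·CCA·ACB·D·BCA·CCA·BCA·BCA·CCA·D·BCA·CCA·D·BCA·CCA·BCA·BCA·CCA·BCA·BCA·CCA·D·BCA·CCA·ACB
    A ↦ CCA
    B ↦ D
    C ↦ BCA
    D ↦ ACB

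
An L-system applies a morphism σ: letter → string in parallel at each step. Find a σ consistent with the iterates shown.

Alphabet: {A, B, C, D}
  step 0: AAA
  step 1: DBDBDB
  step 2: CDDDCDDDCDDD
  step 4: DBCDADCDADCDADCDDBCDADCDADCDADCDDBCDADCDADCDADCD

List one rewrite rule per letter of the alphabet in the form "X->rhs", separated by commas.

A->DB, B->DD, C->AD, D->CD

  step 1 ⇒ step 2: DBDBDB ⇒ CD·DD·CD·DD·CD·DD
    B ↦ DD
    D ↦ CD
  step 0 ⇒ step 1: AAA ⇒ DB·DB·DB
    A ↦ DB
    C ↦ AD  (constrained at step 2)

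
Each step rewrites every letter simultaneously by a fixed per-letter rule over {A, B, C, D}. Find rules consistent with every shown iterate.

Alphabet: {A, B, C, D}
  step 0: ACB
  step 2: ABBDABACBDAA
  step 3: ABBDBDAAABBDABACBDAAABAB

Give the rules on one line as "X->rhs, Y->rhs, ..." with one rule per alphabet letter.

A->AB, B->BD, C->AC, D->AA

  step 2 ⇒ step 3: ABBDABACBDAA ⇒ AB·BD·BD·AA·AB·BD·AB·AC·BD·AA·AB·AB
    A ↦ AB
    B ↦ BD
    C ↦ AC
    D ↦ AA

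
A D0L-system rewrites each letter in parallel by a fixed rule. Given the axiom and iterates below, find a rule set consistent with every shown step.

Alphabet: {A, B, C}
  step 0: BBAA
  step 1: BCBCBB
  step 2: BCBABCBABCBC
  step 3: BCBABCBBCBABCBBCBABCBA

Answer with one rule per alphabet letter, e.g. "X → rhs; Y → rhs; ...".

A->B, B->BC, C->BA

  step 2 ⇒ step 3: BCBABCBABCBC ⇒ BC·BA·BC·B·BC·BA·BC·B·BC·BA·BC·BA
    A ↦ B
    B ↦ BC
    C ↦ BA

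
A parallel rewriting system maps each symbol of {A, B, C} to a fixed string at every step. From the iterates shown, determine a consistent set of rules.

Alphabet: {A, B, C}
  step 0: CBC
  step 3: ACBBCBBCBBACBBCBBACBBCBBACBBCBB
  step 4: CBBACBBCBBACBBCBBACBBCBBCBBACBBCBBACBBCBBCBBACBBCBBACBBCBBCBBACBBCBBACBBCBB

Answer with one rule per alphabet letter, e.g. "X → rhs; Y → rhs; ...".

  step 3 ⇒ step 4: ACBBCBBCBBACBBCBBACBBCBBACBBCBB ⇒ CBB·A·CBB·CBB·A·CBB·CBB·A·CBB·CBB·CBB·A·CBB·CBB·A·CBB·CBB·CBB·A·CBB·CBB·A·CBB·CBB·CBB·A·CBB·CBB·A·CBB·CBB
    A ↦ CBB
    B ↦ CBB
    C ↦ A

A->CBB, B->CBB, C->A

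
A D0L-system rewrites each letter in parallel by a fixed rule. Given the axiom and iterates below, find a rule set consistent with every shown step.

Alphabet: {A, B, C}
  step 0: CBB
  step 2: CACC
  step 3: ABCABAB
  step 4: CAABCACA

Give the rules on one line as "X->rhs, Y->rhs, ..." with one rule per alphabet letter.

A->C, B->A, C->AB

  step 3 ⇒ step 4: ABCABAB ⇒ C·A·AB·C·A·C·A
    A ↦ C
    B ↦ A
    C ↦ AB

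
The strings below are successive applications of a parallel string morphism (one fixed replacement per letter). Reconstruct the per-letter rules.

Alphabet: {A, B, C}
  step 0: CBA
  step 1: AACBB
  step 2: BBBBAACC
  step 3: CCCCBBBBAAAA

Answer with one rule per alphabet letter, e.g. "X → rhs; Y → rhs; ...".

  step 2 ⇒ step 3: BBBBAACC ⇒ C·C·C·C·BB·BB·AA·AA
    A ↦ BB
    B ↦ C
    C ↦ AA

A->BB, B->C, C->AA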